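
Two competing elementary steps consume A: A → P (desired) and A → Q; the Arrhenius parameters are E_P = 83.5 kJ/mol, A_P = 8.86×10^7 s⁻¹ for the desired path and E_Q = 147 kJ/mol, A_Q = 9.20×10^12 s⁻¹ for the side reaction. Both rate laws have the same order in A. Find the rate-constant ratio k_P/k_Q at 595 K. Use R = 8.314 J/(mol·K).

3.62

k_P/k_Q = (A_P/A_Q)·exp[−(E_P−E_Q)/(RT)] = (A_P/A_Q)·exp[(E_Q−E_P)/(RT)].
(E_Q−E_P)/(RT) = (147−83.5)×10³/(8.314×595) = 63500/4947 = 12.84.
k_P/k_Q = (8.86×10^7/9.20×10^12)·exp(12.84) = 9.630×10^-6 × 3.757×10^5 = 3.62.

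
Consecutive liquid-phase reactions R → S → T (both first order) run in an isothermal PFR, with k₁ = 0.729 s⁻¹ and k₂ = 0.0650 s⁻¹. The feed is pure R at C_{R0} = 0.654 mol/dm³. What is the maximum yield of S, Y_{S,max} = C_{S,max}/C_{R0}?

For a first-order series the maximum intermediate yield is C_{S,max}/C_{R0} = (k₁/k₂)^[k₂/(k₂−k₁)].
= (0.729/0.0650)^(0.0650/(0.0650−0.729)) = (11.22)^(-0.09789) = 0.7893.

0.789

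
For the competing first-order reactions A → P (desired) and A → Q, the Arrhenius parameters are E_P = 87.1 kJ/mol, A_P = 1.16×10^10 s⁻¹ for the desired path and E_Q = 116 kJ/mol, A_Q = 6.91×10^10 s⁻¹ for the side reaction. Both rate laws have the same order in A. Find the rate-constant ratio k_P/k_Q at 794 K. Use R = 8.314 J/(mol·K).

Since both paths have the same order in A, the concentration cancels and S_{P/Q} = k_P/k_Q = (A_P/A_Q)·exp[(E_Q−E_P)/(RT)].
(E_Q−E_P)/(RT) = (116−87.1)×10³/(8.314×794) = 28900/6601 = 4.378.
k_P/k_Q = (1.16×10^10/6.91×10^10)·exp(4.378) = 0.1679 × 79.67 = 13.4.

13.4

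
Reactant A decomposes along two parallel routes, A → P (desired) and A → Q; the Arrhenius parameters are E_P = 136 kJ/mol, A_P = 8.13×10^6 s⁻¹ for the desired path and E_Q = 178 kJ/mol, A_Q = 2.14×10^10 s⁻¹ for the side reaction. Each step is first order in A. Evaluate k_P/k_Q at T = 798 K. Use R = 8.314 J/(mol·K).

0.213

k_P/k_Q = (A_P/A_Q)·exp[−(E_P−E_Q)/(RT)] = (A_P/A_Q)·exp[(E_Q−E_P)/(RT)].
(E_Q−E_P)/(RT) = (178−136)×10³/(8.314×798) = 42000/6635 = 6.330.
k_P/k_Q = (8.13×10^6/2.14×10^10)·exp(6.330) = 3.799×10^-4 × 561.4 = 0.213.
Since E_P < E_Q, lowering the temperature improves selectivity toward P.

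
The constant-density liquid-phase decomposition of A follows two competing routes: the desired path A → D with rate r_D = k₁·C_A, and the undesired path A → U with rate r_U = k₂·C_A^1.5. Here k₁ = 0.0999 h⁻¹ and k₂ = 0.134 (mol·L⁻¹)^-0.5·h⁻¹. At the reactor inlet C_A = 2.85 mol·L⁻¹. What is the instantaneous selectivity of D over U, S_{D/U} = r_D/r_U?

S_{D/U} = r_D/r_U = (k₁·C_A)/(k₂·C_A^1.5) = (k₁/k₂)·C_A^-0.5.
= (0.0999×2.850) / (0.134×2.850^1.5) = 0.2847/0.6447 = 0.442.
The undesired path is higher order in A, so low C_A (CSTR or dilute feed) favours D.

0.442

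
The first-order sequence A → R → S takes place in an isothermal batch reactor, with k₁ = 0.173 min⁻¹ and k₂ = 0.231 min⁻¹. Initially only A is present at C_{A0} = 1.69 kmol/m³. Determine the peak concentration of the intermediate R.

Evaluating C_R at t_opt = ln(k₂/k₁)/(k₂−k₁) gives C_{R,max}/C_{A0} = (k₁/k₂)^[k₂/(k₂−k₁)].
= (0.173/0.231)^(0.231/(0.231−0.173)) = (0.7489)^(3.983) = 0.3162.
C_{R,max} = 0.3162×1.69 = 0.534 kmol/m³.

0.534 kmol/m³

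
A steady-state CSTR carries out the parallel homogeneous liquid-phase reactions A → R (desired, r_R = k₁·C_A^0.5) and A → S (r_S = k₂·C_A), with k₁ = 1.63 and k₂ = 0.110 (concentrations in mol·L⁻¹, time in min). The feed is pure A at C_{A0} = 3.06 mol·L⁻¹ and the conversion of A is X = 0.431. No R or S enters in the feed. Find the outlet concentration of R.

1.21 mol·L⁻¹

Exit C_A = C_{A0}(1−X) = 3.06×0.569 = 1.741 mol·L⁻¹.
Rates in a CSTR are evaluated at the outlet concentration: r_R = 1.63×1.741^0.5 = 2.151, r_S = 0.110×1.741 = 0.1915.
Fraction of consumed A going to R: r_R/(r_R+r_S) = 0.9182.
C_R = 0.9182·C_{A0}·X = 0.9182×3.06×0.431 = 1.21 mol·L⁻¹.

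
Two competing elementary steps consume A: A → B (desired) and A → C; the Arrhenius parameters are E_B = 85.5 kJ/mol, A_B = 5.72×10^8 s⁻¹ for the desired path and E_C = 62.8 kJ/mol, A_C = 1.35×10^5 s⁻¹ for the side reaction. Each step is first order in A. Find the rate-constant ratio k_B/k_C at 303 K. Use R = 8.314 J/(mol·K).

0.517

Since both paths have the same order in A, the concentration cancels and S_{B/C} = k_B/k_C = (A_B/A_C)·exp[(E_C−E_B)/(RT)].
(E_C−E_B)/(RT) = (62.8−85.5)×10³/(8.314×303) = -22700/2519 = -9.011.
k_B/k_C = (5.72×10^8/1.35×10^5)·exp(-9.011) = 4237 × 1.221×10^-4 = 0.517.
Since E_B > E_C, raising the temperature improves selectivity toward B.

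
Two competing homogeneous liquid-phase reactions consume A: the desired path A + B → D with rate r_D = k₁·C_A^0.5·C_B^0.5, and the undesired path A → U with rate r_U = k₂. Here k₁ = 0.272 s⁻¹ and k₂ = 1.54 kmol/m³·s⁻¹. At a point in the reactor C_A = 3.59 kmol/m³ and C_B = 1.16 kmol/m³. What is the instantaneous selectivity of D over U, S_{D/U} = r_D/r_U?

0.360

S_{D/U} = r_D/r_U = (k₁·C_A^0.5·C_B^0.5)/(k₂) = (k₁/k₂)·C_A^0.5·C_B^0.5.
= (0.272×3.590^0.5×1.160^0.5) / (1.54) = 0.5551/1.540 = 0.360.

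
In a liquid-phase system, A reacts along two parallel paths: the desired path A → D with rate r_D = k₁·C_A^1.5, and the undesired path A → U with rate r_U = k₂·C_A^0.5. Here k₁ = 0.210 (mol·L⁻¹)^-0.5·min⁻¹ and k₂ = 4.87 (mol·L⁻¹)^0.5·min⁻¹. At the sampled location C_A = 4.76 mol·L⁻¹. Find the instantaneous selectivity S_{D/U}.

0.205

S_{D/U} = r_D/r_U = (k₁·C_A^1.5)/(k₂·C_A^0.5) = (k₁/k₂)·C_A.
= (0.210×4.760^1.5) / (4.87×4.760^0.5) = 2.181/10.63 = 0.205.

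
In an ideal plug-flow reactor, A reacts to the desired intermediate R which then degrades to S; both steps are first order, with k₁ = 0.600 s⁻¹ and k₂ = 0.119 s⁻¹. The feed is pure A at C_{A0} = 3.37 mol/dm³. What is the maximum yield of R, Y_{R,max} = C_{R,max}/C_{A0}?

For a first-order series the maximum intermediate yield is C_{R,max}/C_{A0} = (k₁/k₂)^[k₂/(k₂−k₁)].
= (0.600/0.119)^(0.119/(0.119−0.600)) = (5.042)^(-0.2474) = 0.6702.

0.670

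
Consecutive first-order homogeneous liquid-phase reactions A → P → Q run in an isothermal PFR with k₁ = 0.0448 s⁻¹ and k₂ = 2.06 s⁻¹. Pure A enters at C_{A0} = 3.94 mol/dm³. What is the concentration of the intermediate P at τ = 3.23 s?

Solving the coupled first-order balances gives C_P(τ) = [k₁/(k₂−k₁)]·C_{A0}·(e^(−k₁τ) − e^(−k₂τ)).
e^(−k₁τ) = e^(−0.0448×3.23) = e^(−0.1447) = 0.8653; e^(−k₂τ) = e^(−6.654) = 0.001289.
C_P = 0.0448×3.94/(2.06−0.0448) × (0.8653−0.001289) = 0.08759×0.8640 = 0.07568 mol/dm³.

0.0757 mol/dm³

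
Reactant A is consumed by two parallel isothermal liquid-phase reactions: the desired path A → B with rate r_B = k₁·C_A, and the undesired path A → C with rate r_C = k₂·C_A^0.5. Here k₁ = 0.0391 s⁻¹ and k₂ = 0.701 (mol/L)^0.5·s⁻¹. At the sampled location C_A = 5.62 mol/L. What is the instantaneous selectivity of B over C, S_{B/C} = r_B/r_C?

S_{B/C} = r_B/r_C = (k₁·C_A)/(k₂·C_A^0.5) = (k₁/k₂)·C_A^0.5.
= (0.0391×5.620) / (0.701×5.620^0.5) = 0.2197/1.662 = 0.132.
Since the desired path is higher order in A, keeping C_A high (PFR or concentrated feed) favours B.

0.132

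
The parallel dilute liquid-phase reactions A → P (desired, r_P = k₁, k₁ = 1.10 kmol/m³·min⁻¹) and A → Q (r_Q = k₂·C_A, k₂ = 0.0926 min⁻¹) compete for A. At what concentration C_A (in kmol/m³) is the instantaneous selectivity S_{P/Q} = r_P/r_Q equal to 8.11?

S_{P/Q} = (k₁/k₂)·C_A⁻¹ ⇒ C_A = (S·k₂/k₁)^(-1).
= (8.11×0.0926/1.10)^(-1) = (0.6827)^(-1) = 1.46 kmol/m³.

1.46 kmol/m³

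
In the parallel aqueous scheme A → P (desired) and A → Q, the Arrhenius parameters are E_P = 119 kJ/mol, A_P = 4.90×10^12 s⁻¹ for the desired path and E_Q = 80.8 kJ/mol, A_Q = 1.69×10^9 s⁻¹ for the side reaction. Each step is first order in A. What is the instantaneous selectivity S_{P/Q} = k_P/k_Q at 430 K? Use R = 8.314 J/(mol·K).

k_P/k_Q = (A_P/A_Q)·exp[−(E_P−E_Q)/(RT)] = (A_P/A_Q)·exp[(E_Q−E_P)/(RT)].
(E_Q−E_P)/(RT) = (80.8−119)×10³/(8.314×430) = -38200/3575 = -10.69.
k_P/k_Q = (4.90×10^12/1.69×10^9)·exp(-10.69) = 2899 × 2.288×10^-5 = 0.0663.

0.0663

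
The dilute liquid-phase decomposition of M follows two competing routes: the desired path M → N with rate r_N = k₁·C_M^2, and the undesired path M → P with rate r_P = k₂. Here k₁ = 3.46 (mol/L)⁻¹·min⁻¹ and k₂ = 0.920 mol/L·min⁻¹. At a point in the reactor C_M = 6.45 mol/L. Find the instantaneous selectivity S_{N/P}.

156

S_{N/P} = r_N/r_P = (k₁·C_M^2)/(k₂) = (k₁/k₂)·C_M^2.
= (3.46×6.450^2) / (0.920) = 143.9/0.9200 = 156.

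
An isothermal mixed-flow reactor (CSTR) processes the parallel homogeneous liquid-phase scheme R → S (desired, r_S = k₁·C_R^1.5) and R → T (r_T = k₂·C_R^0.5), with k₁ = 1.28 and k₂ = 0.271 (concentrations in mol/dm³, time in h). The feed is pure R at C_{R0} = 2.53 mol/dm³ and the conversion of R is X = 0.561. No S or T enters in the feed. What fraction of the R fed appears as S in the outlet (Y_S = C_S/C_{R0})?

0.471

Exit C_R = C_{R0}(1−X) = 2.53×0.439 = 1.111 mol/dm³.
Rates in a CSTR are evaluated at the outlet concentration: r_S = 1.28×1.111^1.5 = 1.498, r_T = 0.271×1.111^0.5 = 0.2856.
Fraction of consumed R going to S: r_S/(r_S+r_T) = 0.8399.
C_S = 0.8399·C_{R0}·X = 0.8399×2.53×0.561 = 1.19 mol/dm³; Y_S = C_S/C_{R0} = 0.471.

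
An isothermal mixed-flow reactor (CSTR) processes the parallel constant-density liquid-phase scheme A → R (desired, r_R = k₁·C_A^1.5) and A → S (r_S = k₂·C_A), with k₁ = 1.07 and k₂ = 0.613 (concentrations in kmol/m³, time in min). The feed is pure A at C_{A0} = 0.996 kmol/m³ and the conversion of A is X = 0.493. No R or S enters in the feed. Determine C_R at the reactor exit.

Exit C_A = C_{A0}(1−X) = 0.996×0.507 = 0.5050 kmol/m³.
In a CSTR the entire volume is at exit conditions, so r_R = 1.07×0.5050^1.5 = 0.3840 and r_S = 0.613×0.5050 = 0.3095.
Fraction of consumed A going to R: r_R/(r_R+r_S) = 0.5536.
C_R = 0.5536·C_{A0}·X = 0.5536×0.996×0.493 = 0.272 kmol/m³.

0.272 kmol/m³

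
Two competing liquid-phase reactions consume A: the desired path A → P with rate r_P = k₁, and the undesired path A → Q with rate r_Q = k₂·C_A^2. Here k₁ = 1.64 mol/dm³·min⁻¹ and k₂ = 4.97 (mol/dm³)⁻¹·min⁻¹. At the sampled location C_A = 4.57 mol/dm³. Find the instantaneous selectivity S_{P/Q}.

S_{P/Q} = r_P/r_Q = (k₁)/(k₂·C_A^2) = (k₁/k₂)·C_A^-2.
= (1.64) / (4.97×4.570^2) = 1.640/103.8 = 0.0158.
The undesired path is higher order in A, so low C_A (CSTR or dilute feed) favours P.

0.0158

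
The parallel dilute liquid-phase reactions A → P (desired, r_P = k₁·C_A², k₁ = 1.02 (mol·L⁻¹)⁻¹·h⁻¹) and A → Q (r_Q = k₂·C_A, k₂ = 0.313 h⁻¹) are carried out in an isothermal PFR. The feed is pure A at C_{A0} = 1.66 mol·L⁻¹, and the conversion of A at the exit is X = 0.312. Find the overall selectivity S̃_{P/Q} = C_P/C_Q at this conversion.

C_A = C_{A0}(1−X) = 1.142 mol·L⁻¹.
Along a PFR/batch, dC_Q/dC_A = −r_Q/(r_P+r_Q) = −k₂/(k₂+k₁·C_A).
Integrating from C_{A0} to C_A: C_Q = (0.313/1.02)·ln[(0.313+1.02·1.66)/(0.313+1.02·1.14)] = 0.3069·ln(2.006/1.478) = 0.09378 mol·L⁻¹.
Then C_P = (C_{A0}−C_A) − C_Q = 0.5179 − 0.09378 = 0.4241 mol·L⁻¹.
S̃_{P/Q} = C_P/C_Q = 0.4241/0.09378 = 4.52.

4.52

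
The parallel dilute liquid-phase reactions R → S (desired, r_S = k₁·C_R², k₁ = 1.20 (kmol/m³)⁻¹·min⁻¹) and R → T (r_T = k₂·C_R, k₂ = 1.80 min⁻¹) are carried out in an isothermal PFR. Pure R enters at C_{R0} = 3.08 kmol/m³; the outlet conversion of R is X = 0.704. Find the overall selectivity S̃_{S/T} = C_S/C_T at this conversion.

1.25

C_R = C_{R0}(1−X) = 0.9117 kmol/m³.
Along a PFR/batch, dC_T/dC_R = −r_T/(r_S+r_T) = −k₂/(k₂+k₁·C_R).
Integrating from C_{R0} to C_R: C_T = (1.80/1.20)·ln[(1.80+1.20·3.08)/(1.80+1.20·0.912)] = 1.500·ln(5.496/2.894) = 0.9621 kmol/m³.
Then C_S = (C_{R0}−C_R) − C_T = 2.168 − 0.9621 = 1.206 kmol/m³.
S̃_{S/T} = C_S/C_T = 1.206/0.9621 = 1.25.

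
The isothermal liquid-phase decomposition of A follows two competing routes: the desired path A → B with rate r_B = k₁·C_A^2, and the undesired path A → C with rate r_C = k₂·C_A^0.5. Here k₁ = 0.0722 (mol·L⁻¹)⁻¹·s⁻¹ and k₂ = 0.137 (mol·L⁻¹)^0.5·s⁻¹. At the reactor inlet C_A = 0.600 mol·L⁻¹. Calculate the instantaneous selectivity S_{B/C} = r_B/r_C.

S_{B/C} = r_B/r_C = (k₁·C_A^2)/(k₂·C_A^0.5) = (k₁/k₂)·C_A^1.5.
= (0.0722×0.6000^2) / (0.137×0.6000^0.5) = 0.02599/0.1061 = 0.245.

0.245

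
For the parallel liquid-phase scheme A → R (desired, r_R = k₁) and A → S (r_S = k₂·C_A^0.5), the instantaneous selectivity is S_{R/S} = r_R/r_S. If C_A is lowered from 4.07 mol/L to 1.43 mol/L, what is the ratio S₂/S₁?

1.69

S_{R/S} = (k₁/k₂)·C_A^-0.5, so S₂/S₁ = (C_{A,2}/C_{A,1})^-0.5.
= (1.43/4.07)^(-0.5) = (0.3514)^(-0.5) = 1.69.
Selectivity toward R rises as C_A falls — low-concentration operation is favoured.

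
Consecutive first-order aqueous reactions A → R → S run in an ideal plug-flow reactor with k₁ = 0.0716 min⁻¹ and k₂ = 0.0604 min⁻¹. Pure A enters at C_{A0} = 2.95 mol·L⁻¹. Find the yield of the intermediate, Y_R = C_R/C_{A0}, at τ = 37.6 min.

For first-order series with pure A initially, C_R(τ) = k₁C_{A0}/(k₂−k₁)·(e^(−k₁τ) − e^(−k₂τ)).
e^(−k₁τ) = e^(−0.0716×37.6) = e^(−2.692) = 0.06773; e^(−k₂τ) = e^(−2.271) = 0.1032.
C_R = 0.0716×2.95/(0.0604−0.0716) × (0.06773−0.1032) = (-18.86)×(-0.03547) = 0.6689 mol·L⁻¹.
Y_R = C_R/C_{A0} = 0.6689/2.95 = 0.227.

0.227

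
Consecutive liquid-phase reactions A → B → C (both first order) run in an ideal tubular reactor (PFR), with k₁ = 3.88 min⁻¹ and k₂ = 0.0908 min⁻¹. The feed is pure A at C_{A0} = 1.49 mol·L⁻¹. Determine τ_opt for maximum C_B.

0.991 min

Setting dC_B/dτ = 0 gives τ_opt = ln(k₂/k₁)/(k₂−k₁).
= ln(0.0908/3.88)/(0.0908−3.88) = ln(0.02340)/-3.789 = -3.755/-3.789 = 0.991 min.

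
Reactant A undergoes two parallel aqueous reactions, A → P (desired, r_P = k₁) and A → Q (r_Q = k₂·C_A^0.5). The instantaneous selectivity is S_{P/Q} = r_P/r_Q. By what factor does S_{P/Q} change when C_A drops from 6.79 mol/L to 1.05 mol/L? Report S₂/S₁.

2.54

S_{P/Q} = (k₁/k₂)·C_A^-0.5, so S₂/S₁ = (C_{A,2}/C_{A,1})^-0.5.
= (1.05/6.79)^(-0.5) = (0.1546)^(-0.5) = 2.54.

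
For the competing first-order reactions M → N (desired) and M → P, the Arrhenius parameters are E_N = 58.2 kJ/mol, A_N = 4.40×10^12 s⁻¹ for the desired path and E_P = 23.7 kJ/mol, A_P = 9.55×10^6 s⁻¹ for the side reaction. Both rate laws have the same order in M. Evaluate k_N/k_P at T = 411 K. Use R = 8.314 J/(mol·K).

k_N/k_P = (A_N/A_P)·exp[−(E_N−E_P)/(RT)] = (A_N/A_P)·exp[(E_P−E_N)/(RT)].
(E_P−E_N)/(RT) = (23.7−58.2)×10³/(8.314×411) = -34500/3417 = -10.10.
k_N/k_P = (4.40×10^12/9.55×10^6)·exp(-10.10) = 4.607×10^5 × 4.123×10^-5 = 19.0.
Since E_N > E_P, raising the temperature improves selectivity toward N.

19.0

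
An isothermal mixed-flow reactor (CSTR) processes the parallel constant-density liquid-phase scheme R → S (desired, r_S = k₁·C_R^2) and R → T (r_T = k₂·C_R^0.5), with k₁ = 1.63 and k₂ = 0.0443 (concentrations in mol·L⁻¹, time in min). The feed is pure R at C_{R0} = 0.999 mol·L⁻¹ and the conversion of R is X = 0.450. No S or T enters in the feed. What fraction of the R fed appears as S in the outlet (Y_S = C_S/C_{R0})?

Exit C_R = C_{R0}(1−X) = 0.999×0.550 = 0.5494 mol·L⁻¹.
Rates in a CSTR are evaluated at the outlet concentration: r_S = 1.63×0.5494^2 = 0.4921, r_T = 0.0443×0.5494^0.5 = 0.03284.
Fraction of consumed R going to S: r_S/(r_S+r_T) = 0.9374.
C_S = 0.9374·C_{R0}·X = 0.9374×0.999×0.450 = 0.421 mol·L⁻¹; Y_S = C_S/C_{R0} = 0.422.

0.422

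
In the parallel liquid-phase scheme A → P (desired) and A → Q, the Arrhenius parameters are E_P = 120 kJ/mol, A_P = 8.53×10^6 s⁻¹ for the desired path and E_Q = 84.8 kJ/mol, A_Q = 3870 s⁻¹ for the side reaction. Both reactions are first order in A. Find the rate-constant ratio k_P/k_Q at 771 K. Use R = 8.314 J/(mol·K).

9.09

k_P/k_Q = (A_P/A_Q)·exp[−(E_P−E_Q)/(RT)] = (A_P/A_Q)·exp[(E_Q−E_P)/(RT)].
(E_Q−E_P)/(RT) = (84.8−120)×10³/(8.314×771) = -35200/6410 = -5.491.
k_P/k_Q = (8.53×10^6/3870)·exp(-5.491) = 2204 × 0.004122 = 9.09.
Since E_P > E_Q, raising the temperature improves selectivity toward P.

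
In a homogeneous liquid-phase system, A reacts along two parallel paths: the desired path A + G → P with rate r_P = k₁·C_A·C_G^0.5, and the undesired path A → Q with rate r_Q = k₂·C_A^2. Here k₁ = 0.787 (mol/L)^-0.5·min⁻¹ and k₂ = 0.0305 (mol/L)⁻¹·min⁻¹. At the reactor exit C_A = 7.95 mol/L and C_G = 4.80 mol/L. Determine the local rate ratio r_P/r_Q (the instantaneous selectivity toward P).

S_{P/Q} = r_P/r_Q = (k₁·C_A·C_G^0.5)/(k₂·C_A^2) = (k₁/k₂)·C_A⁻¹·C_G^0.5.
= (0.787×7.950×4.800^0.5) / (0.0305×7.950^2) = 13.71/1.928 = 7.11.

7.11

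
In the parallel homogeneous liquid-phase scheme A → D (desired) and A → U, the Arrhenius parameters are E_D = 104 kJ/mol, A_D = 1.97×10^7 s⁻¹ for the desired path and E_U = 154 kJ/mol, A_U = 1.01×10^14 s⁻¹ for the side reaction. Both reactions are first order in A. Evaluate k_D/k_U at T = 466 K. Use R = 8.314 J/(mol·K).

With equal orders, S_{D/U} = k_D/k_U = (A_D/A_U)·exp[(E_U−E_D)/(RT)].
(E_U−E_D)/(RT) = (154−104)×10³/(8.314×466) = 50000/3874 = 12.91.
k_D/k_U = (1.97×10^7/1.01×10^14)·exp(12.91) = 1.950×10^-7 × 4.025×10^5 = 0.0785.
Since E_D < E_U, lowering the temperature improves selectivity toward D.

0.0785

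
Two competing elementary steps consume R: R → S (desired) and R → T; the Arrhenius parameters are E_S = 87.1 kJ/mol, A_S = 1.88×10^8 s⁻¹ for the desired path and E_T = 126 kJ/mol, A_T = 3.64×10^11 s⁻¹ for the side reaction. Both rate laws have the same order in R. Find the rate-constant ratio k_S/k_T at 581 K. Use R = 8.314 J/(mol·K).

1.62

k_S/k_T = (A_S/A_T)·exp[−(E_S−E_T)/(RT)] = (A_S/A_T)·exp[(E_T−E_S)/(RT)].
(E_T−E_S)/(RT) = (126−87.1)×10³/(8.314×581) = 38900/4830 = 8.053.
k_S/k_T = (1.88×10^8/3.64×10^11)·exp(8.053) = 5.165×10^-4 × 3144 = 1.62.
Since E_S < E_T, lowering the temperature improves selectivity toward S.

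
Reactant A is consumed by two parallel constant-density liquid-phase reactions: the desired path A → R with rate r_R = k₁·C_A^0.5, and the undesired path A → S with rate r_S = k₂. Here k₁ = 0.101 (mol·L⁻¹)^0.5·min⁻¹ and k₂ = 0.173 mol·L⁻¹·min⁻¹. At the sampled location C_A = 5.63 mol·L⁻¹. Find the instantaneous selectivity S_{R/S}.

1.39

S_{R/S} = r_R/r_S = (k₁·C_A^0.5)/(k₂) = (k₁/k₂)·C_A^0.5.
= (0.101×5.630^0.5) / (0.173) = 0.2396/0.1730 = 1.39.
Since the desired path is higher order in A, keeping C_A high (PFR or concentrated feed) favours R.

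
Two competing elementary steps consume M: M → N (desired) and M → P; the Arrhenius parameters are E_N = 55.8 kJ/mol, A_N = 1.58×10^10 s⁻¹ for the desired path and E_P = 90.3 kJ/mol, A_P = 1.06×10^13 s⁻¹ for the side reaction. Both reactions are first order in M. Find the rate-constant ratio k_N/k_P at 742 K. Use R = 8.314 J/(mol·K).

With equal orders, S_{N/P} = k_N/k_P = (A_N/A_P)·exp[(E_P−E_N)/(RT)].
(E_P−E_N)/(RT) = (90.3−55.8)×10³/(8.314×742) = 34500/6169 = 5.592.
k_N/k_P = (1.58×10^10/1.06×10^13)·exp(5.592) = 0.001491 × 268.4 = 0.400.
Since E_N < E_P, lowering the temperature improves selectivity toward N.

0.400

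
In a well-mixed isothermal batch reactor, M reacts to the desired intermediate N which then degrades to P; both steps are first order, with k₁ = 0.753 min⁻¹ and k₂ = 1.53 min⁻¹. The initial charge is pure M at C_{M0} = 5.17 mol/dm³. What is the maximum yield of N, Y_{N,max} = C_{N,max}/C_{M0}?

Evaluating C_N at t_opt = ln(k₂/k₁)/(k₂−k₁) gives C_{N,max}/C_{M0} = (k₁/k₂)^[k₂/(k₂−k₁)].
= (0.753/1.53)^(1.53/(1.53−0.753)) = (0.4922)^(1.969) = 0.2476.

0.248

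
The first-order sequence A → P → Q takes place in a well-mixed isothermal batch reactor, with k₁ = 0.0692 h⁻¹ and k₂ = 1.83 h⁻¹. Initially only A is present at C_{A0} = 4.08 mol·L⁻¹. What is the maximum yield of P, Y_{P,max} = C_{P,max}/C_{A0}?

0.0332

For a first-order series the maximum intermediate yield is C_{P,max}/C_{A0} = (k₁/k₂)^[k₂/(k₂−k₁)].
= (0.0692/1.83)^(1.83/(1.83−0.0692)) = (0.03781)^(1.039) = 0.03325.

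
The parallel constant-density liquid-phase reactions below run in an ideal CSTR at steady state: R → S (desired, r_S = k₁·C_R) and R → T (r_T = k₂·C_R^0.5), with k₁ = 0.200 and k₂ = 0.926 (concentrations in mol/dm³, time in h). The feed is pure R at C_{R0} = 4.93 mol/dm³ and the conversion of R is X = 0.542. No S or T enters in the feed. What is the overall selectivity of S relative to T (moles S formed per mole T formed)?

0.325

Exit C_R = C_{R0}(1−X) = 4.93×0.458 = 2.258 mol/dm³.
Rates in a CSTR are evaluated at the outlet concentration: r_S = 0.200×2.258 = 0.4516, r_T = 0.926×2.258^0.5 = 1.391.
Overall selectivity = C_S/C_T = r_Sτ/(r_Tτ) = r_S/r_T = 0.325.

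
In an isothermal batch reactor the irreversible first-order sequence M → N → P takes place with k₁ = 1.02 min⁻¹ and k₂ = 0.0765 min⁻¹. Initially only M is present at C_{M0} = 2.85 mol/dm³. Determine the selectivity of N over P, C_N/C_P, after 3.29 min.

4.95

For first-order series with pure M initially, C_N(t) = k₁C_{M0}/(k₂−k₁)·(e^(−k₁t) − e^(−k₂t)).
e^(−k₁t) = e^(−1.02×3.29) = e^(−3.356) = 0.03488; e^(−k₂t) = e^(−0.2517) = 0.7775.
C_N = 1.02×2.85/(0.0765−1.02) × (0.03488−0.7775) = (-3.081)×(-0.7426) = 2.288 mol/dm³.
C_M = C_{M0}e^(−k₁t) = 0.09941 mol/dm³, so C_P = C_{M0}−C_M−C_N = 0.4626 mol/dm³; C_N/C_P = 4.95.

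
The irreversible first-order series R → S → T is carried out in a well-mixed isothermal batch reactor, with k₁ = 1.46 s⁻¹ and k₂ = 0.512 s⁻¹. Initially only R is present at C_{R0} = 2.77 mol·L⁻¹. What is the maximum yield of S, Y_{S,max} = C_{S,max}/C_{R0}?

0.568

For a first-order series the maximum intermediate yield is C_{S,max}/C_{R0} = (k₁/k₂)^[k₂/(k₂−k₁)].
= (1.46/0.512)^(0.512/(0.512−1.46)) = (2.852)^(-0.5401) = 0.5678.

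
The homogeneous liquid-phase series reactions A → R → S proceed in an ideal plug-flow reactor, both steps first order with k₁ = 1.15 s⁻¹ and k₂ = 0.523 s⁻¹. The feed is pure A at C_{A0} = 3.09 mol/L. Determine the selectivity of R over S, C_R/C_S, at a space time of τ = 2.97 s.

0.513

The intermediate concentration in a first-order A→B→C sequence is C_R = k₁C_{A0}(e^(−k₁τ) − e^(−k₂τ))/(k₂−k₁).
e^(−k₁τ) = e^(−1.15×2.97) = e^(−3.415) = 0.03286; e^(−k₂τ) = e^(−1.553) = 0.2115.
C_R = 1.15×3.09/(0.523−1.15) × (0.03286−0.2115) = (-5.667)×(-0.1787) = 1.013 mol/L.
C_A = C_{A0}e^(−k₁τ) = 0.1015 mol/L, so C_S = C_{A0}−C_A−C_R = 1.976 mol/L; C_R/C_S = 0.513.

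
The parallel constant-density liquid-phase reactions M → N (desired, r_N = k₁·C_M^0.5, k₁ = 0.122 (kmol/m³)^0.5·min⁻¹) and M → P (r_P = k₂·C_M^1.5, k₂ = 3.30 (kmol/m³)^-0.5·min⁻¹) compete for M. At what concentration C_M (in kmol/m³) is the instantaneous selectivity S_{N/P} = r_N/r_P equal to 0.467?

0.0792 kmol/m³

S_{N/P} = (k₁/k₂)·C_M⁻¹ ⇒ C_M = (S·k₂/k₁)^(-1).
= (0.467×3.30/0.122)^(-1) = (12.63)^(-1) = 0.0792 kmol/m³.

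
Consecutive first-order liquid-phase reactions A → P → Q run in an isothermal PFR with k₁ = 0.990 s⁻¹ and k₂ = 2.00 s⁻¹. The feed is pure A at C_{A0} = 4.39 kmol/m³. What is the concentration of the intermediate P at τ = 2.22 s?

Solving the coupled first-order balances gives C_P(τ) = [k₁/(k₂−k₁)]·C_{A0}·(e^(−k₁τ) − e^(−k₂τ)).
e^(−k₁τ) = e^(−0.990×2.22) = e^(−2.198) = 0.1110; e^(−k₂τ) = e^(−4.440) = 0.01180.
C_P = 0.990×4.39/(2.00−0.990) × (0.1110−0.01180) = 4.303×0.09925 = 0.4271 kmol/m³.

0.427 kmol/m³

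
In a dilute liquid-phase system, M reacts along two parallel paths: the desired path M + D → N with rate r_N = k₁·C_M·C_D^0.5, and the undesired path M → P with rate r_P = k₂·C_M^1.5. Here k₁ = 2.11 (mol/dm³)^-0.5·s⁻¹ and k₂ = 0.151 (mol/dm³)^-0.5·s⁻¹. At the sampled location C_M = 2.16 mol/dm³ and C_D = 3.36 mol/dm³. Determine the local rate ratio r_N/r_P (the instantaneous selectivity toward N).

17.4

S_{N/P} = r_N/r_P = (k₁·C_M·C_D^0.5)/(k₂·C_M^1.5) = (k₁/k₂)·C_M^-0.5·C_D^0.5.
= (2.11×2.160×3.360^0.5) / (0.151×2.160^1.5) = 8.354/0.4794 = 17.4.
The undesired path is higher order in M, so low C_M (CSTR or dilute feed) favours N.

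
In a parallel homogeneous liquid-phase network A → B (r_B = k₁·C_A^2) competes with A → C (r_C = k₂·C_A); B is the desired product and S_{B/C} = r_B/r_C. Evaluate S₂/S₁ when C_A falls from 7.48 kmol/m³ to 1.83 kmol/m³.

0.245

S_{B/C} = (k₁/k₂)·C_A, so S₂/S₁ = (C_{A,2}/C_{A,1}).
= 1.83/7.48 = 0.245.
Selectivity toward B falls as C_A falls — high-concentration operation is favoured.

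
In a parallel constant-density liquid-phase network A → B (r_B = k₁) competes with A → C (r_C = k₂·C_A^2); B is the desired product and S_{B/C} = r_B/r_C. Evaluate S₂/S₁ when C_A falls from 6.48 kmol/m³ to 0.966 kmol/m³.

45.0

S_{B/C} = (k₁/k₂)·C_A^-2, so S₂/S₁ = (C_{A,2}/C_{A,1})^-2.
= (0.966/6.48)^(-2) = (0.1491)^(-2) = 45.0.
Selectivity toward B rises as C_A falls — low-concentration operation is favoured.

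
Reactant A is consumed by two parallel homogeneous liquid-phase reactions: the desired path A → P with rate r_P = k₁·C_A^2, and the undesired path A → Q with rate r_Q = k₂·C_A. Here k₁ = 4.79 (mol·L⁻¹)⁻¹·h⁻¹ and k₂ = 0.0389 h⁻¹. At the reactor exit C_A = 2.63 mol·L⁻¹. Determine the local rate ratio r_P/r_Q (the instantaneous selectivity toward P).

324

S_{P/Q} = r_P/r_Q = (k₁·C_A^2)/(k₂·C_A) = (k₁/k₂)·C_A.
= (4.79×2.630^2) / (0.0389×2.630) = 33.13/0.1023 = 324.
Since the desired path is higher order in A, keeping C_A high (PFR or concentrated feed) favours P.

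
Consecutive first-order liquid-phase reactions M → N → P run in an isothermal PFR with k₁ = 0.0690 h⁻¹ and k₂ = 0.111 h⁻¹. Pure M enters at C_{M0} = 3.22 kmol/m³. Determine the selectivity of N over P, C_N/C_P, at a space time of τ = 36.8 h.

0.125

Solving the coupled first-order balances gives C_N(τ) = [k₁/(k₂−k₁)]·C_{M0}·(e^(−k₁τ) − e^(−k₂τ)).
e^(−k₁τ) = e^(−0.0690×36.8) = e^(−2.539) = 0.07893; e^(−k₂τ) = e^(−4.085) = 0.01683.
C_N = 0.0690×3.22/(0.111−0.0690) × (0.07893−0.01683) = 5.290×0.06210 = 0.3285 kmol/m³.
C_M = C_{M0}e^(−k₁τ) = 0.2542 kmol/m³, so C_P = C_{M0}−C_M−C_N = 2.637 kmol/m³; C_N/C_P = 0.125.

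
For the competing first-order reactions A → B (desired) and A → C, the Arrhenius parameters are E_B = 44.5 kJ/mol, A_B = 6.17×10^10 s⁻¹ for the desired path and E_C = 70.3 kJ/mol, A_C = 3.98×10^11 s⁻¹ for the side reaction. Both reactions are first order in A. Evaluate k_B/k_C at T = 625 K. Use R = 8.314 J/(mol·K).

With equal orders, S_{B/C} = k_B/k_C = (A_B/A_C)·exp[(E_C−E_B)/(RT)].
(E_C−E_B)/(RT) = (70.3−44.5)×10³/(8.314×625) = 25800/5196 = 4.965.
k_B/k_C = (6.17×10^10/3.98×10^11)·exp(4.965) = 0.1550 × 143.3 = 22.2.
Since E_B < E_C, lowering the temperature improves selectivity toward B.

22.2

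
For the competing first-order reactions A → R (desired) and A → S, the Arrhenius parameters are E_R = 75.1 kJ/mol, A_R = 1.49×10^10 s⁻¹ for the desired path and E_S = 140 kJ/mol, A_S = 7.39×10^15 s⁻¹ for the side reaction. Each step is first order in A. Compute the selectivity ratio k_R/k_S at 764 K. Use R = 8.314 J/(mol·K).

0.0552

k_R/k_S = (A_R/A_S)·exp[−(E_R−E_S)/(RT)] = (A_R/A_S)·exp[(E_S−E_R)/(RT)].
(E_S−E_R)/(RT) = (140−75.1)×10³/(8.314×764) = 64900/6352 = 10.22.
k_R/k_S = (1.49×10^10/7.39×10^15)·exp(10.22) = 2.016×10^-6 × 27376 = 0.0552.
Since E_R < E_S, lowering the temperature improves selectivity toward R.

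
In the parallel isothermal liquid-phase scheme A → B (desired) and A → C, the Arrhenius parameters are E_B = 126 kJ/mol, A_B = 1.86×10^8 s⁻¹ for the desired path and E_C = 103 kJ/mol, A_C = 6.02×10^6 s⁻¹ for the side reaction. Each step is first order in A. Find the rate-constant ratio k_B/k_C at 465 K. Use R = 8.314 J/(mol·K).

0.0806

k_B/k_C = (A_B/A_C)·exp[−(E_B−E_C)/(RT)] = (A_B/A_C)·exp[(E_C−E_B)/(RT)].
(E_C−E_B)/(RT) = (103−126)×10³/(8.314×465) = -23000/3866 = -5.949.
k_B/k_C = (1.86×10^8/6.02×10^6)·exp(-5.949) = 30.90 × 0.002608 = 0.0806.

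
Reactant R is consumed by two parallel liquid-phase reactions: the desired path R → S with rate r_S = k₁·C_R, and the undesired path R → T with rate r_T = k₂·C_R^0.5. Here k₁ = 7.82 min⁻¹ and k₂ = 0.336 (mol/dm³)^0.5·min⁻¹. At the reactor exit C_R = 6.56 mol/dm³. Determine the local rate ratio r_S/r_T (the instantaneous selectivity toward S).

59.6

S_{S/T} = r_S/r_T = (k₁·C_R)/(k₂·C_R^0.5) = (k₁/k₂)·C_R^0.5.
= (7.82×6.560) / (0.336×6.560^0.5) = 51.30/0.8606 = 59.6.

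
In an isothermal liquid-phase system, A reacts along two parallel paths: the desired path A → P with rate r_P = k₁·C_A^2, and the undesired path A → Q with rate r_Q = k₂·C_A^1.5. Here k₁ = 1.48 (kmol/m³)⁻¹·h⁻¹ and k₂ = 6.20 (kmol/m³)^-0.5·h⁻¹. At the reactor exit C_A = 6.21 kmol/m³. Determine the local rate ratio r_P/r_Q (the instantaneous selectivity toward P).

0.595

S_{P/Q} = r_P/r_Q = (k₁·C_A^2)/(k₂·C_A^1.5) = (k₁/k₂)·C_A^0.5.
= (1.48×6.210^2) / (6.20×6.210^1.5) = 57.07/95.95 = 0.595.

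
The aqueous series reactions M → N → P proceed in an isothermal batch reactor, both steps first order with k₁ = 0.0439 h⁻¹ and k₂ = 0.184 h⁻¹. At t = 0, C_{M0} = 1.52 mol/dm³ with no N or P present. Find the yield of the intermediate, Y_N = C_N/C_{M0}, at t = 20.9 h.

0.118

Solving the coupled first-order balances gives C_N(t) = [k₁/(k₂−k₁)]·C_{M0}·(e^(−k₁t) − e^(−k₂t)).
e^(−k₁t) = e^(−0.0439×20.9) = e^(−0.9175) = 0.3995; e^(−k₂t) = e^(−3.846) = 0.02137.
C_N = 0.0439×1.52/(0.184−0.0439) × (0.3995−0.02137) = 0.4763×0.3781 = 0.1801 mol/dm³.
Y_N = C_N/C_{M0} = 0.1801/1.52 = 0.118.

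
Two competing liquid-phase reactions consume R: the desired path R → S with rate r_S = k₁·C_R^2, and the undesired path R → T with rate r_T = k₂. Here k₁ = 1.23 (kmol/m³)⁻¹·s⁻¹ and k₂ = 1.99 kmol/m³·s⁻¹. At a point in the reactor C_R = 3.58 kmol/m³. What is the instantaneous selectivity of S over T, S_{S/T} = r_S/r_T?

7.92

S_{S/T} = r_S/r_T = (k₁·C_R^2)/(k₂) = (k₁/k₂)·C_R^2.
= (1.23×3.580^2) / (1.99) = 15.76/1.990 = 7.92.
Since the desired path is higher order in R, keeping C_R high (PFR or concentrated feed) favours S.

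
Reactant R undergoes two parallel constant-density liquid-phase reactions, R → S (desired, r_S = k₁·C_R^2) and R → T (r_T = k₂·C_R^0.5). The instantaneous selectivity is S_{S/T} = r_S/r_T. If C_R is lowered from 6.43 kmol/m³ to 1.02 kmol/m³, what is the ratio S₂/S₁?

0.0632

S_{S/T} = (k₁/k₂)·C_R^1.5, so S₂/S₁ = (C_{R,2}/C_{R,1})^1.5.
= (1.02/6.43)^1.5 = (0.1586)^1.5 = 0.0632.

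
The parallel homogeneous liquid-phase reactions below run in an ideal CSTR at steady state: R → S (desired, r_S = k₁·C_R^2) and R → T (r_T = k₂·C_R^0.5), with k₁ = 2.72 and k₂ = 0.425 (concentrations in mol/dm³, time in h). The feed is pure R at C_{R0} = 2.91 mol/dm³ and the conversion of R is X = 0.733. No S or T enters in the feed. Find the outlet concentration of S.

Exit C_R = C_{R0}(1−X) = 2.91×0.267 = 0.7770 mol/dm³.
A CSTR operates uniformly at the exit composition, giving r_S = 1.642 and r_T = 0.3746 (each k·C_R^n at C_R = 0.7770).
Fraction of consumed R going to S: r_S/(r_S+r_T) = 0.8142.
C_S = 0.8142·C_{R0}·X = 0.8142×2.91×0.733 = 1.74 mol/dm³.

1.74 mol/dm³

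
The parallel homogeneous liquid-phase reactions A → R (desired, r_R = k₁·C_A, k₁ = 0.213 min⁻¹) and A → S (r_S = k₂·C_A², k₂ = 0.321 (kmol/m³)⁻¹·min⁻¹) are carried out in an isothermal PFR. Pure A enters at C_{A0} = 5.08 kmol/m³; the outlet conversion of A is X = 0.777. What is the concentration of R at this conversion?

C_A = C_{A0}(1−X) = 1.133 kmol/m³.
Along a PFR/batch, dC_R/dC_A = −r_R/(r_R+r_S) = −k₁/(k₁+k₂·C_A).
Integrating from C_{A0} to C_A: C_R = (0.213/0.321)·ln[(0.213+0.321·5.08)/(0.213+0.321·1.13)] = 0.6636·ln(1.844/0.5766) = 0.7712 kmol/m³.

0.771 kmol/m³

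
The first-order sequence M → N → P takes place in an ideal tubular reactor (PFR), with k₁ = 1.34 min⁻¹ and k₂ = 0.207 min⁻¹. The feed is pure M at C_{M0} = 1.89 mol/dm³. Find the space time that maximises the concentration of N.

1.65 min

Setting dC_N/dτ = 0 gives τ_opt = ln(k₂/k₁)/(k₂−k₁).
= ln(0.207/1.34)/(0.207−1.34) = ln(0.1545)/-1.133 = -1.868/-1.133 = 1.65 min.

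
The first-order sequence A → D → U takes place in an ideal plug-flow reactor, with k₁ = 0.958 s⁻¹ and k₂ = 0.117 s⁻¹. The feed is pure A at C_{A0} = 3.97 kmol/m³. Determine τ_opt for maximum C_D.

2.50 s

For first-order series the maximum of C_D occurs at τ_opt = ln(k₂/k₁)/(k₂−k₁).
= ln(0.117/0.958)/(0.117−0.958) = ln(0.1221)/-0.8410 = -2.103/-0.8410 = 2.50 s.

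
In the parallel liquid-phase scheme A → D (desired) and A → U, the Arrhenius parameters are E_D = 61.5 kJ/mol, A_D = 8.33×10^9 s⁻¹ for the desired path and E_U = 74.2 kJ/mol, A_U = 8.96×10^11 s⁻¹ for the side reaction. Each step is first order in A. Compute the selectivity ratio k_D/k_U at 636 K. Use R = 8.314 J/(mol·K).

0.103

k_D/k_U = (A_D/A_U)·exp[−(E_D−E_U)/(RT)] = (A_D/A_U)·exp[(E_U−E_D)/(RT)].
(E_U−E_D)/(RT) = (74.2−61.5)×10³/(8.314×636) = 12700/5288 = 2.402.
k_D/k_U = (8.33×10^9/8.96×10^11)·exp(2.402) = 0.009297 × 11.04 = 0.103.
Since E_D < E_U, lowering the temperature improves selectivity toward D.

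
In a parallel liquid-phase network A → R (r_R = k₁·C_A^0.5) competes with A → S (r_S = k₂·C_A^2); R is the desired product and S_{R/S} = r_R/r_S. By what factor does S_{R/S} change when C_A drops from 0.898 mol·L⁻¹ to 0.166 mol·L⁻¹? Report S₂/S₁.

12.6

S_{R/S} = (k₁/k₂)·C_A^-1.5, so S₂/S₁ = (C_{A,2}/C_{A,1})^-1.5.
= (0.166/0.898)^(-1.5) = (0.1849)^(-1.5) = 12.6.
Selectivity toward R rises as C_A falls — low-concentration operation is favoured.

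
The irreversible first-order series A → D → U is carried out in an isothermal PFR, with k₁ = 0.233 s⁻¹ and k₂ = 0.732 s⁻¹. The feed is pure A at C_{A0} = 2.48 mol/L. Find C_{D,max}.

0.463 mol/L

For a first-order series the maximum intermediate yield is C_{D,max}/C_{A0} = (k₁/k₂)^[k₂/(k₂−k₁)].
= (0.233/0.732)^(0.732/(0.732−0.233)) = (0.3183)^(1.467) = 0.1865.
C_{D,max} = 0.1865×2.48 = 0.463 mol/L.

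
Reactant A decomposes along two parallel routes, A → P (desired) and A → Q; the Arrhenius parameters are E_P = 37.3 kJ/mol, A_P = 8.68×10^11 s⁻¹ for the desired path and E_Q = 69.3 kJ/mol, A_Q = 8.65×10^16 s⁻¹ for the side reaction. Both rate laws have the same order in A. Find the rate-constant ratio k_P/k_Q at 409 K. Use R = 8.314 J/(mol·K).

With equal orders, S_{P/Q} = k_P/k_Q = (A_P/A_Q)·exp[(E_Q−E_P)/(RT)].
(E_Q−E_P)/(RT) = (69.3−37.3)×10³/(8.314×409) = 32000/3400 = 9.411.
k_P/k_Q = (8.68×10^11/8.65×10^16)·exp(9.411) = 1.003×10^-5 × 12217 = 0.123.

0.123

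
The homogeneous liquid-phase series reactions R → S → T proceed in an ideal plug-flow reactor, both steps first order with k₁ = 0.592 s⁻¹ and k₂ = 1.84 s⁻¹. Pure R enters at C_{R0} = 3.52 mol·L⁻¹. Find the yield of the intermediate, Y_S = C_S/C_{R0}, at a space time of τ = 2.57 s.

Solving the coupled first-order balances gives C_S(τ) = [k₁/(k₂−k₁)]·C_{R0}·(e^(−k₁τ) − e^(−k₂τ)).
e^(−k₁τ) = e^(−0.592×2.57) = e^(−1.521) = 0.2184; e^(−k₂τ) = e^(−4.729) = 0.008837.
C_S = 0.592×3.52/(1.84−0.592) × (0.2184−0.008837) = 1.670×0.2096 = 0.3499 mol·L⁻¹.
Y_S = C_S/C_{R0} = 0.3499/3.52 = 0.0994.

0.0994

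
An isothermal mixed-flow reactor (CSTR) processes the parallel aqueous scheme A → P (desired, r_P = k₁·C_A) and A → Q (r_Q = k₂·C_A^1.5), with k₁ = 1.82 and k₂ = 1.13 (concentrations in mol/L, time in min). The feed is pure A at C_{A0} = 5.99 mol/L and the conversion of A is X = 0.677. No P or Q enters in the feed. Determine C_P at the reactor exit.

2.18 mol/L

Exit C_A = C_{A0}(1−X) = 5.99×0.323 = 1.935 mol/L.
In a CSTR the entire volume is at exit conditions, so r_P = 1.82×1.935 = 3.521 and r_Q = 1.13×1.935^1.5 = 3.041.
Fraction of consumed A going to P: r_P/(r_P+r_Q) = 0.5366.
C_P = 0.5366·C_{A0}·X = 0.5366×5.99×0.677 = 2.18 mol/L.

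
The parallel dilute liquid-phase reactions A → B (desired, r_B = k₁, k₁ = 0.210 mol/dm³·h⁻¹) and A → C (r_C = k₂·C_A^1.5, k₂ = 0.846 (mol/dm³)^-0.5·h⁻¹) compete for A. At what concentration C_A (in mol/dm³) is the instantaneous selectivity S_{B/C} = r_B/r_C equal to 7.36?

S_{B/C} = (k₁/k₂)·C_A^-1.5 ⇒ C_A = (S·k₂/k₁)^(1/(-1.5)).
= (7.36×0.846/0.210)^(-0.6667) = (29.65)^(-0.6667) = 0.104 mol/dm³.

0.104 mol/dm³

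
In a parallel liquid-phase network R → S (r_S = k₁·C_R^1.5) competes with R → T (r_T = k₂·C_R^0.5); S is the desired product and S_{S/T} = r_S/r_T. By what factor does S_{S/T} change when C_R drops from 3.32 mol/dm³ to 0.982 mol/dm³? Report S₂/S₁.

S_{S/T} = (k₁/k₂)·C_R, so S₂/S₁ = (C_{R,2}/C_{R,1}).
= 0.982/3.32 = 0.296.

0.296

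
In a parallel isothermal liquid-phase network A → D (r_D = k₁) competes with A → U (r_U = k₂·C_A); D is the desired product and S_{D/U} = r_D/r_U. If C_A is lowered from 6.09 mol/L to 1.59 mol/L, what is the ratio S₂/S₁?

3.83

S_{D/U} = (k₁/k₂)·C_A⁻¹, so S₂/S₁ = (C_{A,2}/C_{A,1})⁻¹.
= 6.09/1.59 = 3.83.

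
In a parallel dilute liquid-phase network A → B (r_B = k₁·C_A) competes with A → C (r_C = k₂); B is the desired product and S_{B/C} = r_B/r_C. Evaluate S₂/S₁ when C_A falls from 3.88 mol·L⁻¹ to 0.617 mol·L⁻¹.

S_{B/C} = (k₁/k₂)·C_A, so S₂/S₁ = (C_{A,2}/C_{A,1}).
= 0.617/3.88 = 0.159.

0.159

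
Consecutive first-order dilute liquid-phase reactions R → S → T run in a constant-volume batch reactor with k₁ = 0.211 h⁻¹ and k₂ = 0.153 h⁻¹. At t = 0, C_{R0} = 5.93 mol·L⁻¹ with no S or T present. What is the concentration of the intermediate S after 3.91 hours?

Solving the coupled first-order balances gives C_S(t) = [k₁/(k₂−k₁)]·C_{R0}·(e^(−k₁t) − e^(−k₂t)).
e^(−k₁t) = e^(−0.211×3.91) = e^(−0.8250) = 0.4382; e^(−k₂t) = e^(−0.5982) = 0.5498.
C_S = 0.211×5.93/(0.153−0.211) × (0.4382−0.5498) = (-21.57)×(-0.1116) = 2.407 mol·L⁻¹.

2.41 mol·L⁻¹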